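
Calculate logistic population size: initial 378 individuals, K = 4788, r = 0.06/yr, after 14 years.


(K - N0)/N0 = (4788 - 378)/378 = 4410/378 = 11.6667
r*t = 0.06 * 14 = 0.84; exp(-0.84) = 0.431711
11.6667 * 0.431711 = 5.03664
1 + 5.03664 = 6.03664
N = 4788 / 6.03664 = 793.156 ≈ 793

793


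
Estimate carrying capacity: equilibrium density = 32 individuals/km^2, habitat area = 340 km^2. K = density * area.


K = 32 * 340 = 10880 individuals

10880 individuals


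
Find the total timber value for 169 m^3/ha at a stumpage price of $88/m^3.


Value = 169 * 88 = $14872/ha

$14872/ha


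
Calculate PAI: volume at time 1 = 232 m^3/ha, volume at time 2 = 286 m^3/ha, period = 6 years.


PAI = (V2 - V1) / period = (286 - 232) / 6 = 54 / 6 = 9.00 m^3/ha/yr

9.00 m^3/ha/yr


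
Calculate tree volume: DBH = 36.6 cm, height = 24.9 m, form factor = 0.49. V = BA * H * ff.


(D/200)^2 = (36.6/200)^2 = 0.183^2 = 0.033489
BA = 3.141593 * 0.033489 = 0.105209 m^2
V = 0.105209 * 24.9 * 0.49 = 1.28366 ≈ 1.284 m^3

1.284 m^3


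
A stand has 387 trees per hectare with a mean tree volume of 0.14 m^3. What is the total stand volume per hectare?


V_stand = 387 * 0.14 = 54.18 ≈ 54.2 m^3/ha

54.2 m^3/ha


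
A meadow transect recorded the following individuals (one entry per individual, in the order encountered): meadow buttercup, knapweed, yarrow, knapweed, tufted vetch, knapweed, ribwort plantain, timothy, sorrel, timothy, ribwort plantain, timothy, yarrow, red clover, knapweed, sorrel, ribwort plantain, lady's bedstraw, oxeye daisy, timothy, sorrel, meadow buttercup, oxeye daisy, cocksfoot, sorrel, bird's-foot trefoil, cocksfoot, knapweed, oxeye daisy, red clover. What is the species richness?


Total individuals logged = 30
Distinct species (count of individuals): meadow buttercup (2), knapweed (5), yarrow (2), tufted vetch (1), ribwort plantain (3), timothy (4), sorrel (4), red clover (2), lady's bedstraw (1), oxeye daisy (3), cocksfoot (2), bird's-foot trefoil (1)
Species richness = number of distinct species = 12

12


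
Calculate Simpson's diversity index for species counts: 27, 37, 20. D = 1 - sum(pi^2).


Total N = 27 + 37 + 20 = 84
Per-species terms:
  p = 27/84 = 0.321429; p^2 = 0.321429^2 = 0.103317
  p = 37/84 = 0.440476; p^2 = 0.440476^2 = 0.194019
  p = 20/84 = 0.238095; p^2 = 0.238095^2 = 0.056689
sum(p^2) = 0.103317 + 0.194019 + 0.056689 = 0.354025
D = 1 - 0.354025 = 0.645975 ≈ 0.6460

0.6460


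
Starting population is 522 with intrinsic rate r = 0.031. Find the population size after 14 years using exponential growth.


r*t = 0.031 * 14 = 0.434
exp(0.434) = 1.54342
N = 522 * 1.54342 = 805.665 ≈ 806

806


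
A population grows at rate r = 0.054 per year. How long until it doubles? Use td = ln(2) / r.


td = ln(2) / 0.054 = 0.693147 / 0.054 = 12.8361 ≈ 12.8 years

12.8 years


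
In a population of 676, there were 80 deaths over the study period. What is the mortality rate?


Mortality rate = 80 / 676 = 0.118343 ≈ 0.1183

0.1183


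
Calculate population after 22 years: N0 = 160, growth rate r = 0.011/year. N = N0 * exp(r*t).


r*t = 0.011 * 22 = 0.242
exp(0.242) = 1.27379
N = 160 * 1.27379 = 203.806 ≈ 204

204


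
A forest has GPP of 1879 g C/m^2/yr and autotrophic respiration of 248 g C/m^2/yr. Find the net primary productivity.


NPP = GPP - Ra = 1879 - 248 = 1631 g C/m^2/yr

1631 g C/m^2/yr


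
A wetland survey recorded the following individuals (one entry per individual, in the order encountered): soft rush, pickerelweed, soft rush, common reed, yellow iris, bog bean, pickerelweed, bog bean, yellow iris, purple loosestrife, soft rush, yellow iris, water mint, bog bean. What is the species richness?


Total individuals logged = 14
Distinct species (count of individuals): soft rush (3), pickerelweed (2), common reed (1), yellow iris (3), bog bean (3), purple loosestrife (1), water mint (1)
Species richness = number of distinct species = 7

7


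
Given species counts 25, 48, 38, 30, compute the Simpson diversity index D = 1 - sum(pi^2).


Total N = 25 + 48 + 38 + 30 = 141
Per-species terms:
  p = 25/141 = 0.177305; p^2 = 0.177305^2 = 0.031437
  p = 48/141 = 0.340426; p^2 = 0.340426^2 = 0.115890
  p = 38/141 = 0.269504; p^2 = 0.269504^2 = 0.072632
  p = 30/141 = 0.212766; p^2 = 0.212766^2 = 0.045269
sum(p^2) = 0.031437 + 0.115890 + 0.072632 + 0.045269 = 0.265228
D = 1 - 0.265228 = 0.734772 ≈ 0.7348

0.7348


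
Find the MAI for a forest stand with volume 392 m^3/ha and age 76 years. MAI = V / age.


MAI = 392 / 76 = 5.1579 ≈ 5.16 m^3/ha/yr

5.16 m^3/ha/yr


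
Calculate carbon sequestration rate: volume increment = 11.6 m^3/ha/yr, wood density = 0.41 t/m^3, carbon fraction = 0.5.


C = 11.6 * 0.41 * 0.5 = 2.378 ≈ 2.38 t C/ha/yr

2.38 t C/ha/yr


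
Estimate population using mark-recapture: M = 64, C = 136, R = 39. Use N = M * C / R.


N = M * C / R = 64 * 136 / 39 = 8704 / 39 = 223.18 ≈ 223

223 individuals


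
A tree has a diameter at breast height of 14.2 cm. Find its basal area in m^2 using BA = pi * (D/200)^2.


D/200 = 14.2/200 = 0.071 m
(D/200)^2 = 0.071^2 = 0.005041
BA = 3.141593 * 0.005041 = 0.0158368 ≈ 0.0158 m^2

0.0158 m^2


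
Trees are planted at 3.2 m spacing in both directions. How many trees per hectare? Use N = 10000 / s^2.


N = 10000 / 3.2^2 = 10000 / 10.24 = 976.563 ≈ 977 trees/ha

977 trees/ha


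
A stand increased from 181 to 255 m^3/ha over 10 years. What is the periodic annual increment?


PAI = (V2 - V1) / period = (255 - 181) / 10 = 74 / 10 = 7.40 m^3/ha/yr

7.40 m^3/ha/yr


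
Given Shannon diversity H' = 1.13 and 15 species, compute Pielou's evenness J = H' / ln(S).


ln(15) = 2.70805
J = H' / ln(S) = 1.13 / 2.70805 = 0.417274 ≈ 0.4173

0.4173


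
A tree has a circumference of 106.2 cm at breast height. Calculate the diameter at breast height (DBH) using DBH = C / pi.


DBH = C / pi = 106.2 / 3.141593 = 33.8045 ≈ 33.80 cm

33.80 cm


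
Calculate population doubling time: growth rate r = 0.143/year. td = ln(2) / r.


td = ln(2) / 0.143 = 0.693147 / 0.143 = 4.84718 ≈ 4.8 years

4.8 years


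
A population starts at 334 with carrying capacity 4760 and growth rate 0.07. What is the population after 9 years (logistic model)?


(K - N0)/N0 = (4760 - 334)/334 = 4426/334 = 13.2515
r*t = 0.07 * 9 = 0.63; exp(-0.63) = 0.532592
13.2515 * 0.532592 = 7.05764
1 + 7.05764 = 8.05764
N = 4760 / 8.05764 = 590.744 ≈ 591

591


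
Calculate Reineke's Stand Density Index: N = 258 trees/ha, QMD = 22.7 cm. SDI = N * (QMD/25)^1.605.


QMD/25 = 22.7/25 = 0.908
(0.908)^1.605 = exp(1.605 * ln(0.908)) = exp(1.605 * (-0.0965109)) = exp(-0.154900) = 0.856501
SDI = 258 * 0.856501 = 220.977 ≈ 221

221


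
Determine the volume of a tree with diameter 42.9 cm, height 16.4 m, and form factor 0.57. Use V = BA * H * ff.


(D/200)^2 = (42.9/200)^2 = 0.2145^2 = 0.04601025
BA = 3.141593 * 0.04601025 = 0.144545 m^2
V = 0.144545 * 16.4 * 0.57 = 1.35121 ≈ 1.351 m^3

1.351 m^3


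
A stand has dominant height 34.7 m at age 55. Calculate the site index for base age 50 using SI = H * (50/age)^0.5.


50/55 = 0.909091
(0.909091)^0.5 = 0.953463
SI = 34.7 * 0.953463 = 33.0852 ≈ 33.1 m

33.1 m


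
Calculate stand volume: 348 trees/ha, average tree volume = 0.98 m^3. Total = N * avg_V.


V_stand = 348 * 0.98 = 341.04 ≈ 341.0 m^3/ha

341.0 m^3/ha


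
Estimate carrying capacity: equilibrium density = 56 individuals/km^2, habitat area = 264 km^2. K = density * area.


K = 56 * 264 = 14784 individuals

14784 individuals


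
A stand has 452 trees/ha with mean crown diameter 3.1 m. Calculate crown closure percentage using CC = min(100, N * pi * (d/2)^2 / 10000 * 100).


(d/2)^2 = (3.1/2)^2 = 1.55^2 = 2.4025
Crown area = 3.141593 * 2.4025 = 7.54768 m^2
N * area / 10000 * 100 = 452 * 7.54768 / 10000 * 100 = 34.1155
CC = min(100, 34.1155) = 34.1155 ≈ 34.1%

34.1%


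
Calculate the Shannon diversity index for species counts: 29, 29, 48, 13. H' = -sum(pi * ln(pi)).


Total N = 29 + 29 + 48 + 13 = 119
Per-species terms:
  p = 29/119 = 0.243697; ln(p) = -1.411830; p*ln(p) = 0.243697 * (-1.411830) = -0.344059
  p = 29/119 = 0.243697; ln(p) = -1.411830; p*ln(p) = 0.243697 * (-1.411830) = -0.344059
  p = 48/119 = 0.403361; ln(p) = -0.907923; p*ln(p) = 0.403361 * (-0.907923) = -0.366221
  p = 13/119 = 0.109244; ln(p) = -2.214171; p*ln(p) = 0.109244 * (-2.214171) = -0.241885
sum(p*ln(p)) = (-0.344059) + (-0.344059) + (-0.366221) + (-0.241885) = -1.296224
H' = -(-1.296224) = 1.296224 ≈ 1.2962

1.2962


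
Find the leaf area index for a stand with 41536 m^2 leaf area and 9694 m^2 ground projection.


LAI = 41536 / 9694 = 4.2847 ≈ 4.28

4.28


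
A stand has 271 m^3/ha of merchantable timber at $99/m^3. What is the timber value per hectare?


Value = 271 * 99 = $26829/ha

$26829/ha


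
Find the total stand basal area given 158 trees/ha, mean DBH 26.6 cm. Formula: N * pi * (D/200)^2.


(D/200)^2 = (26.6/200)^2 = 0.133^2 = 0.017689
Individual BA = 3.141593 * 0.017689 = 0.0555716 m^2
Stand BA = 158 * 0.0555716 = 8.78031 ≈ 8.78 m^2/ha

8.78 m^2/ha


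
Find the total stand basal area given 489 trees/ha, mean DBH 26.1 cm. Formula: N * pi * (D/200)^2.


(D/200)^2 = (26.1/200)^2 = 0.1305^2 = 0.01703025
Individual BA = 3.141593 * 0.01703025 = 0.0535021 m^2
Stand BA = 489 * 0.0535021 = 26.1625 ≈ 26.16 m^2/ha

26.16 m^2/ha


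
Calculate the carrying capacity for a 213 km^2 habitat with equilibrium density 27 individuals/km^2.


K = 27 * 213 = 5751 individuals

5751 individuals


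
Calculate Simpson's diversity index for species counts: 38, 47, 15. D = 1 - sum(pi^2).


Total N = 38 + 47 + 15 = 100
Per-species terms:
  p = 38/100 = 0.380000; p^2 = 0.380000^2 = 0.144400
  p = 47/100 = 0.470000; p^2 = 0.470000^2 = 0.220900
  p = 15/100 = 0.150000; p^2 = 0.150000^2 = 0.022500
sum(p^2) = 0.144400 + 0.220900 + 0.022500 = 0.387800
D = 1 - 0.387800 = 0.612200 ≈ 0.6122

0.6122


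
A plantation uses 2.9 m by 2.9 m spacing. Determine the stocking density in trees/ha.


N = 10000 / 2.9^2 = 10000 / 8.41 = 1189.06 ≈ 1189 trees/ha

1189 trees/ha


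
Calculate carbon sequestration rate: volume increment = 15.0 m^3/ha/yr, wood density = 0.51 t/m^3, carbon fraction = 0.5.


C = 15.0 * 0.51 * 0.5 = 3.825 ≈ 3.83 t C/ha/yr

3.83 t C/ha/yr


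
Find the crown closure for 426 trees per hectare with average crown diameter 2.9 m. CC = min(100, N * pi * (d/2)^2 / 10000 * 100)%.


(d/2)^2 = (2.9/2)^2 = 1.45^2 = 2.1025
Crown area = 3.141593 * 2.1025 = 6.60520 m^2
N * area / 10000 * 100 = 426 * 6.60520 / 10000 * 100 = 28.1382
CC = min(100, 28.1382) = 28.1382 ≈ 28.1%

28.1%


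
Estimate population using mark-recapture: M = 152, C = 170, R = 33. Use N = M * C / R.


N = M * C / R = 152 * 170 / 33 = 25840 / 33 = 783.03 ≈ 783

783 individuals


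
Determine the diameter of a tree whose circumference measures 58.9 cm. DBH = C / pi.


DBH = C / pi = 58.9 / 3.141593 = 18.7485 ≈ 18.75 cm

18.75 cm


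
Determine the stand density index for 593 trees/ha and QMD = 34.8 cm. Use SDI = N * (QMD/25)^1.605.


QMD/25 = 34.8/25 = 1.392
(1.392)^1.605 = exp(1.605 * ln(1.392)) = exp(1.605 * 0.330742) = exp(0.530841) = 1.70036
SDI = 593 * 1.70036 = 1008.31 ≈ 1008

1008


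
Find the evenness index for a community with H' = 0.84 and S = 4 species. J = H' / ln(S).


ln(4) = 1.38629
J = H' / ln(S) = 0.84 / 1.38629 = 0.605934 ≈ 0.6059

0.6059


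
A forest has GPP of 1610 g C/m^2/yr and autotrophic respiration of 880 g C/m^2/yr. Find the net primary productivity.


NPP = GPP - Ra = 1610 - 880 = 730 g C/m^2/yr

730 g C/m^2/yr


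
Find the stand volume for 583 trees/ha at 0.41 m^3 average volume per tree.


V_stand = 583 * 0.41 = 239.03 ≈ 239.0 m^3/ha

239.0 m^3/ha


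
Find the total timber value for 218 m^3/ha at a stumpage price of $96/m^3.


Value = 218 * 96 = $20928/ha

$20928/ha


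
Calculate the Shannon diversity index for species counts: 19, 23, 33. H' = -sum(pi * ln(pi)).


Total N = 19 + 23 + 33 = 75
Per-species terms:
  p = 19/75 = 0.253333; ln(p) = -1.373050; p*ln(p) = 0.253333 * (-1.373050) = -0.347839
  p = 23/75 = 0.306667; ln(p) = -1.181993; p*ln(p) = 0.306667 * (-1.181993) = -0.362478
  p = 33/75 = 0.440000; ln(p) = -0.820981; p*ln(p) = 0.440000 * (-0.820981) = -0.361232
sum(p*ln(p)) = (-0.347839) + (-0.362478) + (-0.361232) = -1.071549
H' = -(-1.071549) = 1.071549 ≈ 1.0715

1.0715


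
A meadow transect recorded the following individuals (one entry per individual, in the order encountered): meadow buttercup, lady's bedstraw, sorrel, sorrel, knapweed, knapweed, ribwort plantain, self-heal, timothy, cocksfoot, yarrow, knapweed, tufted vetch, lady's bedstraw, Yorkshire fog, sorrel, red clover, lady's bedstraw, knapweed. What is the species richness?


Total individuals logged = 19
Distinct species (count of individuals): meadow buttercup (1), lady's bedstraw (3), sorrel (3), knapweed (4), ribwort plantain (1), self-heal (1), timothy (1), cocksfoot (1), yarrow (1), tufted vetch (1), Yorkshire fog (1), red clover (1)
Species richness = number of distinct species = 12

12


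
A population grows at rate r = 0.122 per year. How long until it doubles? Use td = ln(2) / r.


td = ln(2) / 0.122 = 0.693147 / 0.122 = 5.68153 ≈ 5.7 years

5.7 years


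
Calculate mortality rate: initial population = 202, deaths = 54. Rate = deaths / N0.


Mortality rate = 54 / 202 = 0.267327 ≈ 0.2673

0.2673


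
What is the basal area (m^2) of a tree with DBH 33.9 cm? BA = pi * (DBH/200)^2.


D/200 = 33.9/200 = 0.1695 m
(D/200)^2 = 0.1695^2 = 0.02873025
BA = 3.141593 * 0.02873025 = 0.0902588 ≈ 0.0903 m^2

0.0903 m^2


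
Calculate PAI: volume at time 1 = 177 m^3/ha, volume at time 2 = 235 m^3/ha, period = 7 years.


PAI = (V2 - V1) / period = (235 - 177) / 7 = 58 / 7 = 8.2857 ≈ 8.29 m^3/ha/yr

8.29 m^3/ha/yr


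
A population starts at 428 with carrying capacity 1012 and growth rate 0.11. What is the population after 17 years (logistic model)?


(K - N0)/N0 = (1012 - 428)/428 = 584/428 = 1.36449
r*t = 0.11 * 17 = 1.87; exp(-1.87) = 0.154124
1.36449 * 0.154124 = 0.210301
1 + 0.210301 = 1.21030
N = 1012 / 1.21030 = 836.156 ≈ 836

836


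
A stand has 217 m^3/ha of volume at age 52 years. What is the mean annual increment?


MAI = 217 / 52 = 4.1731 ≈ 4.17 m^3/ha/yr

4.17 m^3/ha/yr


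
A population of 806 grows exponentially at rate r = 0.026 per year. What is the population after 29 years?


r*t = 0.026 * 29 = 0.754
exp(0.754) = 2.12548
N = 806 * 2.12548 = 1713.14 ≈ 1713

1713


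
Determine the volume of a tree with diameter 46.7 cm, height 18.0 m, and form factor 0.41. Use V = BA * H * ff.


(D/200)^2 = (46.7/200)^2 = 0.2335^2 = 0.05452225
BA = 3.141593 * 0.05452225 = 0.171287 m^2
V = 0.171287 * 18.0 * 0.41 = 1.26410 ≈ 1.264 m^3

1.264 m^3


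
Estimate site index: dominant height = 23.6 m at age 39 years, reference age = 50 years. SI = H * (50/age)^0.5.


50/39 = 1.28205
(1.28205)^0.5 = 1.13228
SI = 23.6 * 1.13228 = 26.7218 ≈ 26.7 m

26.7 m


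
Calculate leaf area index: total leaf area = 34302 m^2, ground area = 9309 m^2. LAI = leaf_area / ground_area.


LAI = 34302 / 9309 = 3.6848 ≈ 3.68

3.68


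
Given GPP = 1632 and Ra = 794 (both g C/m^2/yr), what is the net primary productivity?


NPP = GPP - Ra = 1632 - 794 = 838 g C/m^2/yr

838 g C/m^2/yr


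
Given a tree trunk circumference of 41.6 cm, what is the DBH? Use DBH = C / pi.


DBH = C / pi = 41.6 / 3.141593 = 13.2417 ≈ 13.24 cm

13.24 cm


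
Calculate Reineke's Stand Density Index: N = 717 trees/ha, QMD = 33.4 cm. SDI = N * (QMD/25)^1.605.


QMD/25 = 33.4/25 = 1.336
(1.336)^1.605 = exp(1.605 * ln(1.336)) = exp(1.605 * 0.289680) = exp(0.464936) = 1.59191
SDI = 717 * 1.59191 = 1141.40 ≈ 1141

1141


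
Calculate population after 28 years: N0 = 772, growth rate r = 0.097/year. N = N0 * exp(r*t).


r*t = 0.097 * 28 = 2.716
exp(2.716) = 15.1197
N = 772 * 15.1197 = 11672.4 ≈ 11672

11672


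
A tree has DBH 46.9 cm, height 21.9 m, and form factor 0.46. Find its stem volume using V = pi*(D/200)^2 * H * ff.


(D/200)^2 = (46.9/200)^2 = 0.2345^2 = 0.05499025
BA = 3.141593 * 0.05499025 = 0.172757 m^2
V = 0.172757 * 21.9 * 0.46 = 1.74035 ≈ 1.740 m^3

1.740 m^3


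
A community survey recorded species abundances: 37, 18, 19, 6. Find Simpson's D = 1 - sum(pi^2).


Total N = 37 + 18 + 19 + 6 = 80
Per-species terms:
  p = 37/80 = 0.462500; p^2 = 0.462500^2 = 0.213906
  p = 18/80 = 0.225000; p^2 = 0.225000^2 = 0.050625
  p = 19/80 = 0.237500; p^2 = 0.237500^2 = 0.056406
  p = 6/80 = 0.075000; p^2 = 0.075000^2 = 0.005625
sum(p^2) = 0.213906 + 0.050625 + 0.056406 + 0.005625 = 0.326562
D = 1 - 0.326562 = 0.673438 ≈ 0.6734

0.6734


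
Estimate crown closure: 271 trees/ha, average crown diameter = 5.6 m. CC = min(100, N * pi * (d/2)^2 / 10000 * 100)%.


(d/2)^2 = (5.6/2)^2 = 2.8^2 = 7.84
Crown area = 3.141593 * 7.84 = 24.6301 m^2
N * area / 10000 * 100 = 271 * 24.6301 / 10000 * 100 = 66.7476
CC = min(100, 66.7476) = 66.7476 ≈ 66.7%

66.7%


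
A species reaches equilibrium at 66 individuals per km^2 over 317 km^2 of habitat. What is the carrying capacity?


K = 66 * 317 = 20922 individuals

20922 individuals


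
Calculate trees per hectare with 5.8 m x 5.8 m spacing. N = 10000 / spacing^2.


N = 10000 / 5.8^2 = 10000 / 33.64 = 297.265 ≈ 297 trees/ha

297 trees/ha


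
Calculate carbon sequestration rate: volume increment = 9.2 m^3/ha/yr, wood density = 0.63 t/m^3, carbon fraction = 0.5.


C = 9.2 * 0.63 * 0.5 = 2.898 ≈ 2.90 t C/ha/yr

2.90 t C/ha/yr


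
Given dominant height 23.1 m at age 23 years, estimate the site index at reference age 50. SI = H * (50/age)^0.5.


50/23 = 2.17391
(2.17391)^0.5 = 1.47442
SI = 23.1 * 1.47442 = 34.0591 ≈ 34.1 m

34.1 m


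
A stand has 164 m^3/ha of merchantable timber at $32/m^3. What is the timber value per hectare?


Value = 164 * 32 = $5248/ha

$5248/ha


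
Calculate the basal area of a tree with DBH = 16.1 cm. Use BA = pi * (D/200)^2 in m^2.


D/200 = 16.1/200 = 0.0805 m
(D/200)^2 = 0.0805^2 = 0.00648025
BA = 3.141593 * 0.00648025 = 0.0203583 ≈ 0.0204 m^2

0.0204 m^2


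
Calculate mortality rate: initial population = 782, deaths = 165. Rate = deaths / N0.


Mortality rate = 165 / 782 = 0.210997 ≈ 0.2110

0.2110


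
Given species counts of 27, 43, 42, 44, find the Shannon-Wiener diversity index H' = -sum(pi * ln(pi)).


Total N = 27 + 43 + 42 + 44 = 156
Per-species terms:
  p = 27/156 = 0.173077; ln(p) = -1.754019; p*ln(p) = 0.173077 * (-1.754019) = -0.303580
  p = 43/156 = 0.275641; ln(p) = -1.288656; p*ln(p) = 0.275641 * (-1.288656) = -0.355206
  p = 42/156 = 0.269231; ln(p) = -1.312186; p*ln(p) = 0.269231 * (-1.312186) = -0.353281
  p = 44/156 = 0.282051; ln(p) = -1.265667; p*ln(p) = 0.282051 * (-1.265667) = -0.356983
sum(p*ln(p)) = (-0.303580) + (-0.355206) + (-0.353281) + (-0.356983) = -1.369050
H' = -(-1.369050) = 1.369050 ≈ 1.3691

1.3691


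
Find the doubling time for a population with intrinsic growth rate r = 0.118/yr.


td = ln(2) / 0.118 = 0.693147 / 0.118 = 5.87413 ≈ 5.9 years

5.9 years


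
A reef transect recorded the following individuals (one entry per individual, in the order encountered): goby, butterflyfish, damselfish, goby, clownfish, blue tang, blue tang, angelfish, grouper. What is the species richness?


Total individuals logged = 9
Distinct species (count of individuals): goby (2), butterflyfish (1), damselfish (1), clownfish (1), blue tang (2), angelfish (1), grouper (1)
Species richness = number of distinct species = 7

7


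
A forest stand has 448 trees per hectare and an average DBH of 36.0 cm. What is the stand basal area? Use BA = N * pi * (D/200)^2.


(D/200)^2 = (36.0/200)^2 = 0.18^2 = 0.0324
Individual BA = 3.141593 * 0.0324 = 0.101788 m^2
Stand BA = 448 * 0.101788 = 45.6010 ≈ 45.60 m^2/ha

45.60 m^2/ha


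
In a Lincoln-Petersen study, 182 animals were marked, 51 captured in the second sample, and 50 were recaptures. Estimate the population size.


N = M * C / R = 182 * 51 / 50 = 9282 / 50 = 185.64 ≈ 186

186 individuals


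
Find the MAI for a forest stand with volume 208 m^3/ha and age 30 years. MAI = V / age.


MAI = 208 / 30 = 6.9333 ≈ 6.93 m^3/ha/yr

6.93 m^3/ha/yr


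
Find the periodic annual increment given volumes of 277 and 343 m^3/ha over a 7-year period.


PAI = (V2 - V1) / period = (343 - 277) / 7 = 66 / 7 = 9.4286 ≈ 9.43 m^3/ha/yr

9.43 m^3/ha/yr


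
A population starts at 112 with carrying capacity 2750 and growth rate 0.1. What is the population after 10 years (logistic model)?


(K - N0)/N0 = (2750 - 112)/112 = 2638/112 = 23.5536
r*t = 0.1 * 10 = 1; exp(-1) = 0.367879
23.5536 * 0.367879 = 8.66487
1 + 8.66487 = 9.66487
N = 2750 / 9.66487 = 284.536 ≈ 285

285


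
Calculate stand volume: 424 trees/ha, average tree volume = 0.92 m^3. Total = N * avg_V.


V_stand = 424 * 0.92 = 390.08 ≈ 390.1 m^3/ha

390.1 m^3/ha


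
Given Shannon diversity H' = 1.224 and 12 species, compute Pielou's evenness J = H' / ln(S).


ln(12) = 2.48491
J = H' / ln(S) = 1.224 / 2.48491 = 0.492573 ≈ 0.4926

0.4926


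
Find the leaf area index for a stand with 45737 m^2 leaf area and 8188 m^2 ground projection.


LAI = 45737 / 8188 = 5.5859 ≈ 5.59

5.59


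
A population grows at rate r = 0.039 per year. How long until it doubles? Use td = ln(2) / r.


td = ln(2) / 0.039 = 0.693147 / 0.039 = 17.7730 ≈ 17.8 years

17.8 years


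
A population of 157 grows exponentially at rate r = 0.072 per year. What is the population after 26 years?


r*t = 0.072 * 26 = 1.872
exp(1.872) = 6.50129
N = 157 * 6.50129 = 1020.70 ≈ 1021

1021


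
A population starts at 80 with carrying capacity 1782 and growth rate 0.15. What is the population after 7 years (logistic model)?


(K - N0)/N0 = (1782 - 80)/80 = 1702/80 = 21.2750
r*t = 0.15 * 7 = 1.05; exp(-1.05) = 0.349938
21.2750 * 0.349938 = 7.44493
1 + 7.44493 = 8.44493
N = 1782 / 8.44493 = 211.014 ≈ 211

211


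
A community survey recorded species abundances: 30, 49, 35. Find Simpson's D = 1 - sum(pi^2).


Total N = 30 + 49 + 35 = 114
Per-species terms:
  p = 30/114 = 0.263158; p^2 = 0.263158^2 = 0.069252
  p = 49/114 = 0.429825; p^2 = 0.429825^2 = 0.184750
  p = 35/114 = 0.307018; p^2 = 0.307018^2 = 0.094260
sum(p^2) = 0.069252 + 0.184750 + 0.094260 = 0.348262
D = 1 - 0.348262 = 0.651738 ≈ 0.6517

0.6517


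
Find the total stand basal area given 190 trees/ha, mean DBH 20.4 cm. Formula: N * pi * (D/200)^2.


(D/200)^2 = (20.4/200)^2 = 0.102^2 = 0.010404
Individual BA = 3.141593 * 0.010404 = 0.0326851 m^2
Stand BA = 190 * 0.0326851 = 6.21017 ≈ 6.21 m^2/ha

6.21 m^2/ha


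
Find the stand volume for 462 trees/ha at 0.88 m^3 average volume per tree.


V_stand = 462 * 0.88 = 406.56 ≈ 406.6 m^3/ha

406.6 m^3/ha


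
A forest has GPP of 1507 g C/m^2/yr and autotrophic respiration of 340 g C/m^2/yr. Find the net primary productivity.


NPP = GPP - Ra = 1507 - 340 = 1167 g C/m^2/yr

1167 g C/m^2/yr


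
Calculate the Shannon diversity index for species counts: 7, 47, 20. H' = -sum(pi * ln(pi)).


Total N = 7 + 47 + 20 = 74
Per-species terms:
  p = 7/74 = 0.094595; ln(p) = -2.358151; p*ln(p) = 0.094595 * (-2.358151) = -0.223069
  p = 47/74 = 0.635135; ln(p) = -0.453918; p*ln(p) = 0.635135 * (-0.453918) = -0.288299
  p = 20/74 = 0.270270; ln(p) = -1.308334; p*ln(p) = 0.270270 * (-1.308334) = -0.353603
sum(p*ln(p)) = (-0.223069) + (-0.288299) + (-0.353603) = -0.864971
H' = -(-0.864971) = 0.864971 ≈ 0.8650

0.8650


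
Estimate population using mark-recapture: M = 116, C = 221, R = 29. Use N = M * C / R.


N = M * C / R = 116 * 221 / 29 = 25636 / 29 = 884

884 individuals


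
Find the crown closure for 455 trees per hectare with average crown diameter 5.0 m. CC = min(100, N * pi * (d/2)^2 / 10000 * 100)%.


(d/2)^2 = (5.0/2)^2 = 2.5^2 = 6.25
Crown area = 3.141593 * 6.25 = 19.6350 m^2
N * area / 10000 * 100 = 455 * 19.6350 / 10000 * 100 = 89.3393
CC = min(100, 89.3393) = 89.3393 ≈ 89.3%

89.3%


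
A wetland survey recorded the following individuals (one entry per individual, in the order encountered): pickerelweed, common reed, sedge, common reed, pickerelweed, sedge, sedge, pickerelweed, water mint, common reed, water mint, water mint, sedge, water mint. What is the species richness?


Total individuals logged = 14
Distinct species (count of individuals): pickerelweed (3), common reed (3), sedge (4), water mint (4)
Species richness = number of distinct species = 4

4


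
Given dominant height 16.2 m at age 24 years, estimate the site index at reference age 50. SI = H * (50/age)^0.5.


50/24 = 2.08333
(2.08333)^0.5 = 1.44337
SI = 16.2 * 1.44337 = 23.3826 ≈ 23.4 m

23.4 m


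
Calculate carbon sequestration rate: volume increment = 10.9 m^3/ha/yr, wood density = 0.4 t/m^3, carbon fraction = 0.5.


C = 10.9 * 0.4 * 0.5 = 2.18 t C/ha/yr

2.18 t C/ha/yr


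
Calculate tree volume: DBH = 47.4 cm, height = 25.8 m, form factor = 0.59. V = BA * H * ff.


(D/200)^2 = (47.4/200)^2 = 0.237^2 = 0.056169
BA = 3.141593 * 0.056169 = 0.176460 m^2
V = 0.176460 * 25.8 * 0.59 = 2.68607 ≈ 2.686 m^3

2.686 m^3


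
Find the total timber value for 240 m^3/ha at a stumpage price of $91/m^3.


Value = 240 * 91 = $21840/ha

$21840/ha


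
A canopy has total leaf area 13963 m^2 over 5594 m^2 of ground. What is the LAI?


LAI = 13963 / 5594 = 2.4961 ≈ 2.50

2.50


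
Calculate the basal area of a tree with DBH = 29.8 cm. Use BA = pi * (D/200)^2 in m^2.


D/200 = 29.8/200 = 0.149 m
(D/200)^2 = 0.149^2 = 0.022201
BA = 3.141593 * 0.022201 = 0.0697465 ≈ 0.0697 m^2

0.0697 m^2


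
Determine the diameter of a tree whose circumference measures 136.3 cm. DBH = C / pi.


DBH = C / pi = 136.3 / 3.141593 = 43.3856 ≈ 43.39 cm

43.39 cm


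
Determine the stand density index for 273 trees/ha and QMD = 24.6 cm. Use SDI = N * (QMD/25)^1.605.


QMD/25 = 24.6/25 = 0.984
(0.984)^1.605 = exp(1.605 * ln(0.984)) = exp(1.605 * (-0.0161294)) = exp(-0.0258877) = 0.974445
SDI = 273 * 0.974445 = 266.023 ≈ 266

266


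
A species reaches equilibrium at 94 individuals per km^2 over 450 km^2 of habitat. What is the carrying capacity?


K = 94 * 450 = 42300 individuals

42300 individuals


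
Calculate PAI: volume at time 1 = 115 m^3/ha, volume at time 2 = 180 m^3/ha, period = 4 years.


PAI = (V2 - V1) / period = (180 - 115) / 4 = 65 / 4 = 16.25 m^3/ha/yr

16.25 m^3/ha/yr


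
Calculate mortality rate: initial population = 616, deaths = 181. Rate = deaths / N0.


Mortality rate = 181 / 616 = 0.293831 ≈ 0.2938

0.2938


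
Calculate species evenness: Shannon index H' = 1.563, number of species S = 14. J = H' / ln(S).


ln(14) = 2.63906
J = H' / ln(S) = 1.563 / 2.63906 = 0.592256 ≈ 0.5923

0.5923


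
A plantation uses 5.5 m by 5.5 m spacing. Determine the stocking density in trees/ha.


N = 10000 / 5.5^2 = 10000 / 30.25 = 330.579 ≈ 331 trees/ha

331 trees/ha


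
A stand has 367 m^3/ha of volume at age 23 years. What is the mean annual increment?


MAI = 367 / 23 = 15.9565 ≈ 15.96 m^3/ha/yr

15.96 m^3/ha/yr


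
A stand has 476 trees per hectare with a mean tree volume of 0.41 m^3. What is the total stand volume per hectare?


V_stand = 476 * 0.41 = 195.16 ≈ 195.2 m^3/ha

195.2 m^3/ha


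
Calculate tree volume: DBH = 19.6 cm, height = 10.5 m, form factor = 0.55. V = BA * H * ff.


(D/200)^2 = (19.6/200)^2 = 0.098^2 = 0.009604
BA = 3.141593 * 0.009604 = 0.0301719 m^2
V = 0.0301719 * 10.5 * 0.55 = 0.174243 ≈ 0.174 m^3

0.174 m^3


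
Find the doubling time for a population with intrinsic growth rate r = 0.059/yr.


td = ln(2) / 0.059 = 0.693147 / 0.059 = 11.7483 ≈ 11.7 years

11.7 years


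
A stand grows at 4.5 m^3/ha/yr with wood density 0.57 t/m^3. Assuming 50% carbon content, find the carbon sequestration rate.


C = 4.5 * 0.57 * 0.5 = 1.2825 ≈ 1.28 t C/ha/yr

1.28 t C/ha/yr


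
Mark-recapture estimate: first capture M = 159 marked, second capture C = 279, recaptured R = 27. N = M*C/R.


N = M * C / R = 159 * 279 / 27 = 44361 / 27 = 1643

1643 individuals


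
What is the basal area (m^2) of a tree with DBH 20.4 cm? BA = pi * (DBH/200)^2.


D/200 = 20.4/200 = 0.102 m
(D/200)^2 = 0.102^2 = 0.010404
BA = 3.141593 * 0.010404 = 0.0326851 ≈ 0.0327 m^2

0.0327 m^2


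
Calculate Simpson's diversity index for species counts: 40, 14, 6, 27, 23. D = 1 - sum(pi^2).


Total N = 40 + 14 + 6 + 27 + 23 = 110
Per-species terms:
  p = 40/110 = 0.363636; p^2 = 0.363636^2 = 0.132231
  p = 14/110 = 0.127273; p^2 = 0.127273^2 = 0.016198
  p = 6/110 = 0.054545; p^2 = 0.054545^2 = 0.002975
  p = 27/110 = 0.245455; p^2 = 0.245455^2 = 0.060248
  p = 23/110 = 0.209091; p^2 = 0.209091^2 = 0.043719
sum(p^2) = 0.132231 + 0.016198 + 0.002975 + 0.060248 + 0.043719 = 0.255371
D = 1 - 0.255371 = 0.744629 ≈ 0.7446

0.7446


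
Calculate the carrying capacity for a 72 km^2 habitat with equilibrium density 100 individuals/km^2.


K = 100 * 72 = 7200 individuals

7200 individuals


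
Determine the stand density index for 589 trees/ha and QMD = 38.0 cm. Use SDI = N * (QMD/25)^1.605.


QMD/25 = 38.0/25 = 1.52
(1.52)^1.605 = exp(1.605 * ln(1.52)) = exp(1.605 * 0.418710) = exp(0.672030) = 1.95821
SDI = 589 * 1.95821 = 1153.39 ≈ 1153

1153


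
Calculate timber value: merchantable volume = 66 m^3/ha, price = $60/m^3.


Value = 66 * 60 = $3960/ha

$3960/ha


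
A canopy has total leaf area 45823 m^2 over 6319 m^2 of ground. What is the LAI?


LAI = 45823 / 6319 = 7.2516 ≈ 7.25

7.25


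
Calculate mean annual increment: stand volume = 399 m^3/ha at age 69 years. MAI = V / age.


MAI = 399 / 69 = 5.7826 ≈ 5.78 m^3/ha/yr

5.78 m^3/ha/yr


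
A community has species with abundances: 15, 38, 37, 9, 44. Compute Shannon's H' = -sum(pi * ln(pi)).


Total N = 15 + 38 + 37 + 9 + 44 = 143
Per-species terms:
  p = 15/143 = 0.104895; ln(p) = -2.254795; p*ln(p) = 0.104895 * (-2.254795) = -0.236517
  p = 38/143 = 0.265734; ln(p) = -1.325259; p*ln(p) = 0.265734 * (-1.325259) = -0.352166
  p = 37/143 = 0.258741; ln(p) = -1.351928; p*ln(p) = 0.258741 * (-1.351928) = -0.349799
  p = 9/143 = 0.062937; ln(p) = -2.765621; p*ln(p) = 0.062937 * (-2.765621) = -0.174060
  p = 44/143 = 0.307692; ln(p) = -1.178656; p*ln(p) = 0.307692 * (-1.178656) = -0.362663
sum(p*ln(p)) = (-0.236517) + (-0.352166) + (-0.349799) + (-0.174060) + (-0.362663) = -1.475205
H' = -(-1.475205) = 1.475205 ≈ 1.4752

1.4752


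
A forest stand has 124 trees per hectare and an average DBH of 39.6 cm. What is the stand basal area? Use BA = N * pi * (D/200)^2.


(D/200)^2 = (39.6/200)^2 = 0.198^2 = 0.039204
Individual BA = 3.141593 * 0.039204 = 0.123163 m^2
Stand BA = 124 * 0.123163 = 15.2722 ≈ 15.27 m^2/ha

15.27 m^2/ha


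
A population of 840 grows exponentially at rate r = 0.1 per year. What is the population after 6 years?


r*t = 0.1 * 6 = 0.6
exp(0.6) = 1.82212
N = 840 * 1.82212 = 1530.58 ≈ 1531

1531


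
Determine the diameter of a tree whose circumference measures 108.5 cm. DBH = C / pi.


DBH = C / pi = 108.5 / 3.141593 = 34.5366 ≈ 34.54 cm

34.54 cm


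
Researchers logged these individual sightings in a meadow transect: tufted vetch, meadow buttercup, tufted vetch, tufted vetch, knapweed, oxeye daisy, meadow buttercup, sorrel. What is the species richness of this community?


Total individuals logged = 8
Distinct species (count of individuals): tufted vetch (3), meadow buttercup (2), knapweed (1), oxeye daisy (1), sorrel (1)
Species richness = number of distinct species = 5

5


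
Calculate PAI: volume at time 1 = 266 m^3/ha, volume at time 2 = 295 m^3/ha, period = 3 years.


PAI = (V2 - V1) / period = (295 - 266) / 3 = 29 / 3 = 9.6667 ≈ 9.67 m^3/ha/yr

9.67 m^3/ha/yr


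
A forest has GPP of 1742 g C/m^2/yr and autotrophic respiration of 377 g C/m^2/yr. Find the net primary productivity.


NPP = GPP - Ra = 1742 - 377 = 1365 g C/m^2/yr

1365 g C/m^2/yr


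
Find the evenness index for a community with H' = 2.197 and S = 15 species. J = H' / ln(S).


ln(15) = 2.70805
J = H' / ln(S) = 2.197 / 2.70805 = 0.811285 ≈ 0.8113

0.8113


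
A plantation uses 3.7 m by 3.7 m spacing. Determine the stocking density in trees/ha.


N = 10000 / 3.7^2 = 10000 / 13.69 = 730.460 ≈ 730 trees/ha

730 trees/ha


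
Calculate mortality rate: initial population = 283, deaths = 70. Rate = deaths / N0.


Mortality rate = 70 / 283 = 0.2473498 ≈ 0.2473

0.2473


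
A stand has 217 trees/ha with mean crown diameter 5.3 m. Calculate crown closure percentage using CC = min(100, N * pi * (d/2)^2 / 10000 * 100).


(d/2)^2 = (5.3/2)^2 = 2.65^2 = 7.0225
Crown area = 3.141593 * 7.0225 = 22.0618 m^2
N * area / 10000 * 100 = 217 * 22.0618 / 10000 * 100 = 47.8741
CC = min(100, 47.8741) = 47.8741 ≈ 47.9%

47.9%


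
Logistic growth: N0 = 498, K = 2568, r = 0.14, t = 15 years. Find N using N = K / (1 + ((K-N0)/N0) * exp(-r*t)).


(K - N0)/N0 = (2568 - 498)/498 = 2070/498 = 4.15663
r*t = 0.14 * 15 = 2.1; exp(-2.1) = 0.122456
4.15663 * 0.122456 = 0.509004
1 + 0.509004 = 1.50900
N = 2568 / 1.50900 = 1701.79 ≈ 1702

1702


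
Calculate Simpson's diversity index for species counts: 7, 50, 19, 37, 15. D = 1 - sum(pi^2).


Total N = 7 + 50 + 19 + 37 + 15 = 128
Per-species terms:
  p = 7/128 = 0.054688; p^2 = 0.054688^2 = 0.002991
  p = 50/128 = 0.390625; p^2 = 0.390625^2 = 0.152588
  p = 19/128 = 0.148438; p^2 = 0.148438^2 = 0.022034
  p = 37/128 = 0.289063; p^2 = 0.289063^2 = 0.083557
  p = 15/128 = 0.117188; p^2 = 0.117188^2 = 0.013733
sum(p^2) = 0.002991 + 0.152588 + 0.022034 + 0.083557 + 0.013733 = 0.274903
D = 1 - 0.274903 = 0.725097 ≈ 0.7251

0.7251


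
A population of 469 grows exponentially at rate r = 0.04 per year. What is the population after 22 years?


r*t = 0.04 * 22 = 0.88
exp(0.88) = 2.41090
N = 469 * 2.41090 = 1130.71 ≈ 1131

1131


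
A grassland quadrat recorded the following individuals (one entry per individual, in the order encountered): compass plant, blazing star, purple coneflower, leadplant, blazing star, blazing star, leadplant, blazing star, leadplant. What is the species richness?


Total individuals logged = 9
Distinct species (count of individuals): compass plant (1), blazing star (4), purple coneflower (1), leadplant (3)
Species richness = number of distinct species = 4

4


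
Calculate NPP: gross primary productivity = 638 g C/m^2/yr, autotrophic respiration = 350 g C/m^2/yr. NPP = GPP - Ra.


NPP = GPP - Ra = 638 - 350 = 288 g C/m^2/yr

288 g C/m^2/yr


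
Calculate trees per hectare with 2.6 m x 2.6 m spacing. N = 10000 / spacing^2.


N = 10000 / 2.6^2 = 10000 / 6.76 = 1479.29 ≈ 1479 trees/ha

1479 trees/ha


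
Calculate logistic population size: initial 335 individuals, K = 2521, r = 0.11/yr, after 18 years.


(K - N0)/N0 = (2521 - 335)/335 = 2186/335 = 6.52537
r*t = 0.11 * 18 = 1.98; exp(-1.98) = 0.138069
6.52537 * 0.138069 = 0.900951
1 + 0.900951 = 1.90095
N = 2521 / 1.90095 = 1326.18 ≈ 1326

1326


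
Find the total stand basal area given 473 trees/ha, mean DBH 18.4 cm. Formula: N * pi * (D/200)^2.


(D/200)^2 = (18.4/200)^2 = 0.092^2 = 0.008464
Individual BA = 3.141593 * 0.008464 = 0.0265904 m^2
Stand BA = 473 * 0.0265904 = 12.5773 ≈ 12.58 m^2/ha

12.58 m^2/ha


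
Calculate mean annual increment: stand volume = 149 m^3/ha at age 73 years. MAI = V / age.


MAI = 149 / 73 = 2.0411 ≈ 2.04 m^3/ha/yr

2.04 m^3/ha/yr


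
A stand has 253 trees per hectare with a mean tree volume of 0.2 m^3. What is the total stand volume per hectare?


V_stand = 253 * 0.2 = 50.6 m^3/ha

50.6 m^3/ha


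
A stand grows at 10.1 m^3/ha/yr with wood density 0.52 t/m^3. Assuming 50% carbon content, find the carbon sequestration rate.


C = 10.1 * 0.52 * 0.5 = 2.626 ≈ 2.63 t C/ha/yr

2.63 t C/ha/yr


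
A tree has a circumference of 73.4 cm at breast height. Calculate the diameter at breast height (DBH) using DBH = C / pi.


DBH = C / pi = 73.4 / 3.141593 = 23.3639 ≈ 23.36 cm

23.36 cm


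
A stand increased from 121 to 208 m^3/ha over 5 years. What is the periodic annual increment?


PAI = (V2 - V1) / period = (208 - 121) / 5 = 87 / 5 = 17.40 m^3/ha/yr

17.40 m^3/ha/yr


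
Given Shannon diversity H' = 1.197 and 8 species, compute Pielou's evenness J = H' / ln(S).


ln(8) = 2.07944
J = H' / ln(S) = 1.197 / 2.07944 = 0.575636 ≈ 0.5756

0.5756


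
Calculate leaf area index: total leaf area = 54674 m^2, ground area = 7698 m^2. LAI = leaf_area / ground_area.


LAI = 54674 / 7698 = 7.1024 ≈ 7.10

7.10


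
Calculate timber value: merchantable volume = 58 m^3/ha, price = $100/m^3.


Value = 58 * 100 = $5800/ha

$5800/ha


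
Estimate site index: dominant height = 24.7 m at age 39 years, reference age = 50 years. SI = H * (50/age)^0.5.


50/39 = 1.28205
(1.28205)^0.5 = 1.13228
SI = 24.7 * 1.13228 = 27.9673 ≈ 28.0 m

28.0 m


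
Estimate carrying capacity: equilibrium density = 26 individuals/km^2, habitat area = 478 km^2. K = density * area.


K = 26 * 478 = 12428 individuals

12428 individuals


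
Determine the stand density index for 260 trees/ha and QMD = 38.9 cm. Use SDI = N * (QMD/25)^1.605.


QMD/25 = 38.9/25 = 1.556
(1.556)^1.605 = exp(1.605 * ln(1.556)) = exp(1.605 * 0.442118) = exp(0.709599) = 2.03318
SDI = 260 * 2.03318 = 528.627 ≈ 529

529


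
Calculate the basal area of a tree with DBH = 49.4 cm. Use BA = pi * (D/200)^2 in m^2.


D/200 = 49.4/200 = 0.247 m
(D/200)^2 = 0.247^2 = 0.061009
BA = 3.141593 * 0.061009 = 0.191665 ≈ 0.1917 m^2

0.1917 m^2


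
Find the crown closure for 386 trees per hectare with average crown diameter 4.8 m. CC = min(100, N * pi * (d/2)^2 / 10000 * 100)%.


(d/2)^2 = (4.8/2)^2 = 2.4^2 = 5.76
Crown area = 3.141593 * 5.76 = 18.0956 m^2
N * area / 10000 * 100 = 386 * 18.0956 / 10000 * 100 = 69.8490
CC = min(100, 69.8490) = 69.8490 ≈ 69.8%

69.8%


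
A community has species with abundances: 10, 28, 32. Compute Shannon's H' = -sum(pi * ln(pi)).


Total N = 10 + 28 + 32 = 70
Per-species terms:
  p = 10/70 = 0.142857; ln(p) = -1.945911; p*ln(p) = 0.142857 * (-1.945911) = -0.277987
  p = 28/70 = 0.400000; ln(p) = -0.916291; p*ln(p) = 0.400000 * (-0.916291) = -0.366516
  p = 32/70 = 0.457143; ln(p) = -0.782759; p*ln(p) = 0.457143 * (-0.782759) = -0.357833
sum(p*ln(p)) = (-0.277987) + (-0.366516) + (-0.357833) = -1.002336
H' = -(-1.002336) = 1.002336 ≈ 1.0023

1.0023


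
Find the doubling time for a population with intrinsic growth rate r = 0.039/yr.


td = ln(2) / 0.039 = 0.693147 / 0.039 = 17.7730 ≈ 17.8 years

17.8 years


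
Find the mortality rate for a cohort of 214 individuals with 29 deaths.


Mortality rate = 29 / 214 = 0.135514 ≈ 0.1355

0.1355


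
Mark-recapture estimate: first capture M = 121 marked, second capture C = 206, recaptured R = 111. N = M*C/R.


N = M * C / R = 121 * 206 / 111 = 24926 / 111 = 224.56 ≈ 225

225 individuals


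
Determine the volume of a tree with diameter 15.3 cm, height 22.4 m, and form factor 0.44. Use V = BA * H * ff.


(D/200)^2 = (15.3/200)^2 = 0.0765^2 = 0.00585225
BA = 3.141593 * 0.00585225 = 0.0183854 m^2
V = 0.0183854 * 22.4 * 0.44 = 0.181207 ≈ 0.181 m^3

0.181 m^3


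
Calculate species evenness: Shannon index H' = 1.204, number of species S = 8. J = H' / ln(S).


ln(8) = 2.07944
J = H' / ln(S) = 1.204 / 2.07944 = 0.579002 ≈ 0.5790

0.5790
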